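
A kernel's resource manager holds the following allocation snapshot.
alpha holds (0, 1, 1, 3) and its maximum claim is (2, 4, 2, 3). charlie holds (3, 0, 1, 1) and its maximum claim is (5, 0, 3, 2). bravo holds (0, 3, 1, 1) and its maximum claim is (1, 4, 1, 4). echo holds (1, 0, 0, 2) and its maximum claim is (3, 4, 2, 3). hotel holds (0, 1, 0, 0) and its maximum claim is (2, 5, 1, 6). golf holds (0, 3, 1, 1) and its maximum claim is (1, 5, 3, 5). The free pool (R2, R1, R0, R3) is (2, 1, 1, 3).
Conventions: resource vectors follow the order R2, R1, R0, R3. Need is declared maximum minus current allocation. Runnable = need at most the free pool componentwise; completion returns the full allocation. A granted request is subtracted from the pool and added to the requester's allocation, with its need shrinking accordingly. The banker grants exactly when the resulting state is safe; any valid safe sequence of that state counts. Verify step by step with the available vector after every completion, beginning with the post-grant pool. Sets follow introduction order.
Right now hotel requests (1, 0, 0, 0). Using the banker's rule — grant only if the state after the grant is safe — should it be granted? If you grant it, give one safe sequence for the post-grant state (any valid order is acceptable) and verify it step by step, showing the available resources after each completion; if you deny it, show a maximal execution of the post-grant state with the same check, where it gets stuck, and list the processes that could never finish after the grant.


DENY — the pretend-granted state is unsafe.
Key observation: after bravo, golf the pool peaks at (1, 7, 3, 5), and each blocked process is short somewhere: alpha on R2; charlie on R2; echo on R2; hotel on R3.
Pretend the grant happened; the run bravo, golf goes as far as possible. Walking it through:
  pool = (1, 1, 1, 3)
  bravo needs (1, 1, 0, 3) <= (1, 1, 1, 3) -> finishes; pool += (0, 3, 1, 1) = (1, 4, 2, 4)
  golf needs (1, 2, 2, 4) <= (1, 4, 2, 4) -> finishes; pool += (0, 3, 1, 1) = (1, 7, 3, 5)
  alpha still needs (2, 3, 1, 0) but only (1, 7, 3, 5) is free — short on R2
  charlie still needs (2, 0, 2, 1) but only (1, 7, 3, 5) is free — short on R2
  echo still needs (2, 4, 2, 1) but only (1, 7, 3, 5) is free — short on R2
  hotel still needs (1, 4, 1, 6) but only (1, 7, 3, 5) is free — short on R3
Processes that could never finish after the grant: alpha, charlie, echo and hotel.


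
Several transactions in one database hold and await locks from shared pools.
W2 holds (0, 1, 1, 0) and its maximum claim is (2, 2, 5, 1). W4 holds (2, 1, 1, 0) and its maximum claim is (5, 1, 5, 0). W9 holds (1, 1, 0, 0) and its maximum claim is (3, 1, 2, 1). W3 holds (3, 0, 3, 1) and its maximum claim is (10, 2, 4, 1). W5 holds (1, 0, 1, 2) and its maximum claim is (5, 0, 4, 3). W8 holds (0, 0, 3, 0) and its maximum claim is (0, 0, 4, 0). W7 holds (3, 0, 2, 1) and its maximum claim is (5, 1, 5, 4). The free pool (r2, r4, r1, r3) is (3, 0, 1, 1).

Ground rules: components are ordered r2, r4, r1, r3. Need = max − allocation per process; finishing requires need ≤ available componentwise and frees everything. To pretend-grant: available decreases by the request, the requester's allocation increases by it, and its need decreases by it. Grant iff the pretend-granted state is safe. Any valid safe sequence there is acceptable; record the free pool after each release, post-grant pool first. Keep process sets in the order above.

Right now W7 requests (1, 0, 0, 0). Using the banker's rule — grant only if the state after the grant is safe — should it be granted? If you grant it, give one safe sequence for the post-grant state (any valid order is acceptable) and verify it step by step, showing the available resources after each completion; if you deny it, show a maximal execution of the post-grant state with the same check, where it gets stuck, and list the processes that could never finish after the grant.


GRANT. The post-grant state is safe; one safe sequence: W8, W9, W4, W2, W5, W7, W3.
Key observation: (2, 0, 1, 1) free after granting still covers W8 first, and each release covers the next.
Verifying the post-grant state step by step:
  pool = (2, 0, 1, 1)
  W8: need (0, 0, 1, 0) fits (2, 0, 1, 1); releases (0, 0, 3, 0), pool now (2, 0, 4, 1)
  W9: need (2, 0, 2, 1) fits (2, 0, 4, 1); releases (1, 1, 0, 0), pool now (3, 1, 4, 1)
  W4: need (3, 0, 4, 0) fits (3, 1, 4, 1); releases (2, 1, 1, 0), pool now (5, 2, 5, 1)
  W2: need (2, 1, 4, 1) fits (5, 2, 5, 1); releases (0, 1, 1, 0), pool now (5, 3, 6, 1)
  W5: need (4, 0, 3, 1) fits (5, 3, 6, 1); releases (1, 0, 1, 2), pool now (6, 3, 7, 3)
  W7: need (1, 1, 3, 3) fits (6, 3, 7, 3); releases (4, 0, 2, 1), pool now (10, 3, 9, 4)
  W3: need (7, 2, 1, 0) fits (10, 3, 9, 4); releases (3, 0, 3, 1), pool now (13, 3, 12, 5)


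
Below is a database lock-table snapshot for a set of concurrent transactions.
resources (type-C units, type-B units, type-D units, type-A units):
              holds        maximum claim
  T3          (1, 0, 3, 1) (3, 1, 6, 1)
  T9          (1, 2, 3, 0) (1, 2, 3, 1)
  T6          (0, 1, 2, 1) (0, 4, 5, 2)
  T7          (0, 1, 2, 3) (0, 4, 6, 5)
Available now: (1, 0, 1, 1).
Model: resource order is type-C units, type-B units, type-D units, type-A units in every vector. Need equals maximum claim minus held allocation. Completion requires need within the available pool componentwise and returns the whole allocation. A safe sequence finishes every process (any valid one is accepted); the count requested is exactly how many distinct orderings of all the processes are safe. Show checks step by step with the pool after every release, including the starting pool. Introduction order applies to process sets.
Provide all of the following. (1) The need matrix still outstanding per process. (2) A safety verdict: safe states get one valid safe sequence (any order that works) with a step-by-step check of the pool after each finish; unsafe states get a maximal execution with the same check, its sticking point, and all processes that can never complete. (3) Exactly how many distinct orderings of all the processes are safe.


(1) Remaining need (order type-C units, type-B units, type-D units, type-A units):
  T3: (2, 1, 3, 0)
  T9: (0, 0, 0, 1)
  T6: (0, 3, 3, 1)
  T7: (0, 3, 4, 2)
(2) UNSAFE — no complete ordering exists.
Key observation: the wall is type-B units: completing T9, T3 brings the pool only to (3, 2, 7, 2), and all the rest need more.
A maximal execution: T9, T3 — then nothing else fits. Walking it through:
  pool = (1, 0, 1, 1)
  run T9 (needs (0, 0, 0, 1), free (1, 0, 1, 1)); after release of (1, 2, 3, 0) the pool is (2, 2, 4, 1)
  run T3 (needs (2, 1, 3, 0), free (2, 2, 4, 1)); after release of (1, 0, 3, 1) the pool is (3, 2, 7, 2)
  blocked: T6 wants (0, 3, 3, 1), pool (3, 2, 7, 2) — not enough type-B units
  blocked: T7 wants (0, 3, 4, 2), pool (3, 2, 7, 2) — not enough type-B units
Never able to finish: T6 and T7.
(3) Precisely 0 of the possible complete orderings are safe sequences.


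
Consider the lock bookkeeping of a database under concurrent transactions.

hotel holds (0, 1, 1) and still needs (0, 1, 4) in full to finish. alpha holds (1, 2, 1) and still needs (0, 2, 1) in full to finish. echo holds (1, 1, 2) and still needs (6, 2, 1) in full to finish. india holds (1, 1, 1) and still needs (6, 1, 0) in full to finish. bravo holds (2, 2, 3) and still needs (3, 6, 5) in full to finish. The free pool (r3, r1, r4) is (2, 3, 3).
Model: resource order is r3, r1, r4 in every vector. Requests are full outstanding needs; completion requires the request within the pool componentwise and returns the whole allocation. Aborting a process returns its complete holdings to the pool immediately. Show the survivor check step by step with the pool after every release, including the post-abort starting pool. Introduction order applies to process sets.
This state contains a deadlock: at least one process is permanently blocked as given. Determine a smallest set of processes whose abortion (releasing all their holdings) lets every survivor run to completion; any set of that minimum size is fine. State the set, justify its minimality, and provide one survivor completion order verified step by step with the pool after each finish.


Minimum abort set: echo.
Key observation: the returned (1, 1, 2) from echo is what brings india — unrunnable before, under any order — into play at step 3.
No smaller set exists: with zero aborts the deadlock remains.
One survivor order: alpha, bravo, india, hotel. Check, step by step (post-abort pool first):
  pool = (3, 4, 5)
  alpha: need (0, 2, 1) fits (3, 4, 5); releases (1, 2, 1), pool now (4, 6, 6)
  bravo: need (3, 6, 5) fits (4, 6, 6); releases (2, 2, 3), pool now (6, 8, 9)
  india: need (6, 1, 0) fits (6, 8, 9); releases (1, 1, 1), pool now (7, 9, 10)
  hotel: need (0, 1, 4) fits (7, 9, 10); releases (0, 1, 1), pool now (7, 10, 11)


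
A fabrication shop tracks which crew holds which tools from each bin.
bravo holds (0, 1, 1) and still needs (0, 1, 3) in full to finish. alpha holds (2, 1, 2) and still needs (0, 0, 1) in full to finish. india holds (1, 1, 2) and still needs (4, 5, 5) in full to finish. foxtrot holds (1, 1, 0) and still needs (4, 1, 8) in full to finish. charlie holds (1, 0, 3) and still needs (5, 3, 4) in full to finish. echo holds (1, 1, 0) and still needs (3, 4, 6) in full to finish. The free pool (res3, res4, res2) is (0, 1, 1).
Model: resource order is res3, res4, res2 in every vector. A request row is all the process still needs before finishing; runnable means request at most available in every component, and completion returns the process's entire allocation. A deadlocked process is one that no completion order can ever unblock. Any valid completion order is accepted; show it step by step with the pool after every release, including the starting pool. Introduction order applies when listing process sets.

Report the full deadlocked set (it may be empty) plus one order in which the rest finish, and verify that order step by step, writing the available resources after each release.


Deadlocked: india, foxtrot, charlie and echo.
Key observation: after alpha, bravo complete, (2, 3, 4) is the best the pool ever gets, yet each leftover process wants more res3.
The rest can finish in the order alpha, bravo. Step-by-step check:
  pool = (0, 1, 1)
  run alpha (needs (0, 0, 1), free (0, 1, 1)); after release of (2, 1, 2) the pool is (2, 2, 3)
  run bravo (needs (0, 1, 3), free (2, 2, 3)); after release of (0, 1, 1) the pool is (2, 3, 4)
The stuck group stays short no matter what:
  india still needs (4, 5, 5) but only (2, 3, 4) is free — short on res3, res4 and res2
  foxtrot still needs (4, 1, 8) but only (2, 3, 4) is free — short on res3 and res2
  charlie still needs (5, 3, 4) but only (2, 3, 4) is free — short on res3
  echo still needs (3, 4, 6) but only (2, 3, 4) is free — short on res3, res4 and res2


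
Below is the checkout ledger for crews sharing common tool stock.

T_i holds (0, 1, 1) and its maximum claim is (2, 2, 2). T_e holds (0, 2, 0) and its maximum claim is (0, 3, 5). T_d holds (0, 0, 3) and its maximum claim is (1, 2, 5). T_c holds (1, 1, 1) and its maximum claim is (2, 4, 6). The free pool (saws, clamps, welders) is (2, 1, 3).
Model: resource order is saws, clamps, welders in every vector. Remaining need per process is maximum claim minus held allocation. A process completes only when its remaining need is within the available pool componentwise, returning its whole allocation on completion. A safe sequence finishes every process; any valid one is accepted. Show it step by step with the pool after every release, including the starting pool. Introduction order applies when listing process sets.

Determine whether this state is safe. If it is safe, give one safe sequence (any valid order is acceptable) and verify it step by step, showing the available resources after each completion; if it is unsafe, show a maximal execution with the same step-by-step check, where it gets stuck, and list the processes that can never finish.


The state is SAFE; one workable sequence: T_i, T_d, T_e, T_c.
Key observation: T_i is the earliest step where a requested resource binds exactly: need (2, 1, 1), pool (2, 1, 3) at its turn.
Verifying each step:
  pool = (2, 1, 3)
  T_i needs (2, 1, 1) <= (2, 1, 3) -> finishes; pool += (0, 1, 1) = (2, 2, 4)
  T_d needs (1, 2, 2) <= (2, 2, 4) -> finishes; pool += (0, 0, 3) = (2, 2, 7)
  T_e needs (0, 1, 5) <= (2, 2, 7) -> finishes; pool += (0, 2, 0) = (2, 4, 7)
  T_c needs (1, 3, 5) <= (2, 4, 7) -> finishes; pool += (1, 1, 1) = (3, 5, 8)


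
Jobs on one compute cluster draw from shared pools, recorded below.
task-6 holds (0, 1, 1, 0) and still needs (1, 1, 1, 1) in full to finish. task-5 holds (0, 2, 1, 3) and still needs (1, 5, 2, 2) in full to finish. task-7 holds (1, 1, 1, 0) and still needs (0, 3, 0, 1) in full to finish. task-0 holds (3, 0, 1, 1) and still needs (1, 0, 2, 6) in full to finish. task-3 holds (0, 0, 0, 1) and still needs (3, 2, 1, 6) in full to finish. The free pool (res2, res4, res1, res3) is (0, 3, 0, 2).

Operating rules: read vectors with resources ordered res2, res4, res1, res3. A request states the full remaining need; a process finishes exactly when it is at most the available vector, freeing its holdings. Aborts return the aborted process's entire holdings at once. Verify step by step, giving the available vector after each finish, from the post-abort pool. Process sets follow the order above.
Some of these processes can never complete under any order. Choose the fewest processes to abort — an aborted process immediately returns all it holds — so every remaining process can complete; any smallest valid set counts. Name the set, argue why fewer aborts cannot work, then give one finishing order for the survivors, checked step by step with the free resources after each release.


Abort task-3.
Key observation: no ordering could ever have run task-0 before the abort of task-3; with (0, 0, 0, 1) back in the pool it fits at step 4.
No smaller set exists: with zero aborts the deadlock remains.
The survivors complete as task-7, task-6, task-5, task-0. Step-by-step check (starting from the post-abort pool):
  pool = (0, 3, 0, 3)
  run task-7 (needs (0, 3, 0, 1), free (0, 3, 0, 3)); after release of (1, 1, 1, 0) the pool is (1, 4, 1, 3)
  run task-6 (needs (1, 1, 1, 1), free (1, 4, 1, 3)); after release of (0, 1, 1, 0) the pool is (1, 5, 2, 3)
  run task-5 (needs (1, 5, 2, 2), free (1, 5, 2, 3)); after release of (0, 2, 1, 3) the pool is (1, 7, 3, 6)
  run task-0 (needs (1, 0, 2, 6), free (1, 7, 3, 6)); after release of (3, 0, 1, 1) the pool is (4, 7, 4, 7)


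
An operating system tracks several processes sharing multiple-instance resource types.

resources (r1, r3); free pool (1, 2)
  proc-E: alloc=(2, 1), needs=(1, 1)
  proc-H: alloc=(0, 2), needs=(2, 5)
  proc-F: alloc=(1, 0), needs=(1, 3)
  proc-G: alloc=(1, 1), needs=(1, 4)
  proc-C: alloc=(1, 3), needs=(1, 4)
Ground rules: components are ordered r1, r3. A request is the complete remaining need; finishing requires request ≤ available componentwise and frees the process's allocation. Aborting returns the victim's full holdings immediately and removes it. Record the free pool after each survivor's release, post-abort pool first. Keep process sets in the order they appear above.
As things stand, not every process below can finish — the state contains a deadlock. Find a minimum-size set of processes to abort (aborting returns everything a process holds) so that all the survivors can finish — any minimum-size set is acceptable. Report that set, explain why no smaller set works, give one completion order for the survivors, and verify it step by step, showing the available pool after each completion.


Abort proc-C.
Key observation: no ordering could ever have run proc-H before the abort of proc-C; with (1, 3) back in the pool it fits at step 2.
No smaller set exists: with zero aborts the deadlock remains.
Survivors finish in the order: proc-E, proc-H, proc-G, proc-F. Walking it through (pool after the aborts first):
  pool = (2, 5)
  proc-E needs (1, 1) <= (2, 5) -> finishes; pool += (2, 1) = (4, 6)
  proc-H needs (2, 5) <= (4, 6) -> finishes; pool += (0, 2) = (4, 8)
  proc-G needs (1, 4) <= (4, 8) -> finishes; pool += (1, 1) = (5, 9)
  proc-F needs (1, 3) <= (5, 9) -> finishes; pool += (1, 0) = (6, 9)


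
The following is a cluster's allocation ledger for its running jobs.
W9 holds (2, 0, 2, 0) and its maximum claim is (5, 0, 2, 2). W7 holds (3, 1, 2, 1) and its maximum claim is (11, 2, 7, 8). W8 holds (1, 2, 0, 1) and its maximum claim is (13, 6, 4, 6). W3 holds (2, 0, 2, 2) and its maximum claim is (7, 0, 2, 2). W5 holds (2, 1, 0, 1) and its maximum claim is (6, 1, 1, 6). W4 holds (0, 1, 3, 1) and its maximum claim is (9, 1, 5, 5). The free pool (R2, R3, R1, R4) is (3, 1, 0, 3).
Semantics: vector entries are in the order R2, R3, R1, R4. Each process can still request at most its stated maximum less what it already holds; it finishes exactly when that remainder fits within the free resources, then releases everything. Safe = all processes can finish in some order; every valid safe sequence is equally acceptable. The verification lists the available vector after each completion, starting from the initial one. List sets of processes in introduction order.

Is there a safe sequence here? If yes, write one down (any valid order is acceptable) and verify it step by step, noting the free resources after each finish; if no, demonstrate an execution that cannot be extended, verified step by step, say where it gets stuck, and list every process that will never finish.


The state is SAFE; one workable sequence: W9, W3, W5, W4, W7, W8.
Key observation: at W9 the run first touches a limit — (3, 0, 0, 2) against (3, 1, 0, 3), exact on a resource it actually requests.
Verifying each step:
  pool = (3, 1, 0, 3)
  W9 needs (3, 0, 0, 2) <= (3, 1, 0, 3) -> finishes; pool += (2, 0, 2, 0) = (5, 1, 2, 3)
  W3 needs (5, 0, 0, 0) <= (5, 1, 2, 3) -> finishes; pool += (2, 0, 2, 2) = (7, 1, 4, 5)
  W5 needs (4, 0, 1, 5) <= (7, 1, 4, 5) -> finishes; pool += (2, 1, 0, 1) = (9, 2, 4, 6)
  W4 needs (9, 0, 2, 4) <= (9, 2, 4, 6) -> finishes; pool += (0, 1, 3, 1) = (9, 3, 7, 7)
  W7 needs (8, 1, 5, 7) <= (9, 3, 7, 7) -> finishes; pool += (3, 1, 2, 1) = (12, 4, 9, 8)
  W8 needs (12, 4, 4, 5) <= (12, 4, 9, 8) -> finishes; pool += (1, 2, 0, 1) = (13, 6, 9, 9)


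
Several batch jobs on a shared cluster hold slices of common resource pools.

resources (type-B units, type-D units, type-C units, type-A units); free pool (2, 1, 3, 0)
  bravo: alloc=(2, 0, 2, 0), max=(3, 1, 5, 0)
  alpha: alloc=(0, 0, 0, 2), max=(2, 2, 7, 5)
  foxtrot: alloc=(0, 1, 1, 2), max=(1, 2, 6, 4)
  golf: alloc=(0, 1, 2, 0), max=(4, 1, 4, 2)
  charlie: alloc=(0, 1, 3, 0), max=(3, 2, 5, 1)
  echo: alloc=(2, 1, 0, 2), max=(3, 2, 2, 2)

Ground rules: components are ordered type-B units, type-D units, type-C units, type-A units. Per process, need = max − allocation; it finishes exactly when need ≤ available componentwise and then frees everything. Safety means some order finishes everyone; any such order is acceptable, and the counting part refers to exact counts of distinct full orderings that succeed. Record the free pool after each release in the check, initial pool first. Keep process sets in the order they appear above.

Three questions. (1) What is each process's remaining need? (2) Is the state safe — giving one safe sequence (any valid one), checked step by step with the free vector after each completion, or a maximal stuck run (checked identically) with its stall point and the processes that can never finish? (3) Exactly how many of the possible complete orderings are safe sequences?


(1) Outstanding need per process (order type-B units, type-D units, type-C units, type-A units):
  bravo: (1, 1, 3, 0)
  alpha: (2, 2, 7, 3)
  foxtrot: (1, 1, 5, 2)
  golf: (4, 0, 2, 2)
  charlie: (3, 1, 2, 1)
  echo: (1, 1, 2, 0)
(2) SAFE. One safe sequence: echo, golf, charlie, foxtrot, bravo, alpha.
Key observation: the first exact fit in this order is echo — it needs (1, 1, 2, 0) with (2, 1, 3, 0) free, meeting a requested resource to the last unit.
Verifying each step:
  pool = (2, 1, 3, 0)
  echo: need (1, 1, 2, 0) fits (2, 1, 3, 0); releases (2, 1, 0, 2), pool now (4, 2, 3, 2)
  golf: need (4, 0, 2, 2) fits (4, 2, 3, 2); releases (0, 1, 2, 0), pool now (4, 3, 5, 2)
  charlie: need (3, 1, 2, 1) fits (4, 3, 5, 2); releases (0, 1, 3, 0), pool now (4, 4, 8, 2)
  foxtrot: need (1, 1, 5, 2) fits (4, 4, 8, 2); releases (0, 1, 1, 2), pool now (4, 5, 9, 4)
  bravo: need (1, 1, 3, 0) fits (4, 5, 9, 4); releases (2, 0, 2, 0), pool now (6, 5, 11, 4)
  alpha: need (2, 2, 7, 3) fits (6, 5, 11, 4); releases (0, 0, 0, 2), pool now (6, 5, 11, 6)
(3) The exact count: 42 of the possible complete orderings are safe sequences.


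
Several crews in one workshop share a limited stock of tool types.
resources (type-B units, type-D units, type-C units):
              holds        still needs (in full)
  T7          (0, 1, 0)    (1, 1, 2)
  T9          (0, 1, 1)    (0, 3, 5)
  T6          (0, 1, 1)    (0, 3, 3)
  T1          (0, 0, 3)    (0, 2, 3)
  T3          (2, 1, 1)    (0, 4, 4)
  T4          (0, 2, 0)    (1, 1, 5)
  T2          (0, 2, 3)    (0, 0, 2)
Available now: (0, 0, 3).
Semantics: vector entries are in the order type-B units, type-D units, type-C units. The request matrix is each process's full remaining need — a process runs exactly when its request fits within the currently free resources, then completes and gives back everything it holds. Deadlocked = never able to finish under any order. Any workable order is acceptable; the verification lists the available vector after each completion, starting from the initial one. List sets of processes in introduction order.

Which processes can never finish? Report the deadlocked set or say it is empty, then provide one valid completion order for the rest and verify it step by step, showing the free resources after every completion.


Deadlocked set: T7, T9, T6, T3 and T4.
Key observation: after T2, T1 the pool peaks at (0, 2, 9), and each blocked process is short somewhere: T7 on type-B units; T9 on type-D units; T6 on type-D units; T3 on type-D units; T4 on type-B units.
A valid finishing order for the others: T2, T1. Step-by-step check:
  pool = (0, 0, 3)
  T2 needs (0, 0, 2) <= (0, 0, 3) -> finishes; pool += (0, 2, 3) = (0, 2, 6)
  T1 needs (0, 2, 3) <= (0, 2, 6) -> finishes; pool += (0, 0, 3) = (0, 2, 9)
The blocked processes can never fit:
  T7 still needs (1, 1, 2) but only (0, 2, 9) is free — short on type-B units
  T9 still needs (0, 3, 5) but only (0, 2, 9) is free — short on type-D units
  T6 still needs (0, 3, 3) but only (0, 2, 9) is free — short on type-D units
  T3 still needs (0, 4, 4) but only (0, 2, 9) is free — short on type-D units
  T4 still needs (1, 1, 5) but only (0, 2, 9) is free — short on type-B units


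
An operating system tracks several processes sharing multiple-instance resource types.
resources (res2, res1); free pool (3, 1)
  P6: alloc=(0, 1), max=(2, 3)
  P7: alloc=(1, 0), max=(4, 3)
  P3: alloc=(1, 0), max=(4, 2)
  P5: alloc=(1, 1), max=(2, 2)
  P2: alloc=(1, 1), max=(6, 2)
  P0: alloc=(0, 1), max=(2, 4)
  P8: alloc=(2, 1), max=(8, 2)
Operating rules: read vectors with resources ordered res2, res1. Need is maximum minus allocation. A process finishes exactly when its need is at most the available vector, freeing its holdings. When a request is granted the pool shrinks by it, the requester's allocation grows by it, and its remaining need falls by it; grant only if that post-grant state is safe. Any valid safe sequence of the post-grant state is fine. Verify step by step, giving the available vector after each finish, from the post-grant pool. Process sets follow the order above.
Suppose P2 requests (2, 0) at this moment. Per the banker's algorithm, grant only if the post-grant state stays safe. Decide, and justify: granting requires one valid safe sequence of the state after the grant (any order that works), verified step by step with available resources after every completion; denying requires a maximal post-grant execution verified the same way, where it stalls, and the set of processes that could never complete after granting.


DENY: after the grant no complete ordering would exist.
Key observation: no order helps: past P5, P6, P0, the free pool tops out at (2, 4), below what each blocked process needs in res2.
After a pretend grant, a maximal execution: P5, P6, P0 — then nothing else fits. Check, step by step:
  pool = (1, 1)
  P5 needs (1, 1) <= (1, 1) -> finishes; pool += (1, 1) = (2, 2)
  P6 needs (2, 2) <= (2, 2) -> finishes; pool += (0, 1) = (2, 3)
  P0 needs (2, 3) <= (2, 3) -> finishes; pool += (0, 1) = (2, 4)
  blocked: P7 wants (3, 3), pool (2, 4) — not enough res2
  blocked: P3 wants (3, 2), pool (2, 4) — not enough res2
  blocked: P2 wants (3, 1), pool (2, 4) — not enough res2
  blocked: P8 wants (6, 1), pool (2, 4) — not enough res2
Had the request been granted, P7, P3, P2 and P8 could never finish.


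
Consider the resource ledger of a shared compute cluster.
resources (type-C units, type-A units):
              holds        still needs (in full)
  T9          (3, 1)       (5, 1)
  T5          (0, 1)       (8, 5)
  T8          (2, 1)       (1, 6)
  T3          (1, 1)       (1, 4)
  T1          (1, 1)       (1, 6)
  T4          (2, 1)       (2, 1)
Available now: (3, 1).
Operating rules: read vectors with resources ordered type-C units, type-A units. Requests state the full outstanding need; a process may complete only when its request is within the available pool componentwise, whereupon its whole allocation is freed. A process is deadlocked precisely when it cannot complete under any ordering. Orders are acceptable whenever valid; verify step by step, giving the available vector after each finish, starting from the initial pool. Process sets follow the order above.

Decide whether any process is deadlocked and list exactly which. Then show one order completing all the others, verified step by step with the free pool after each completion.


Deadlocked set: T5, T8, T3 and T1.
Key observation: the wall is type-A units: completing T4, T9 brings the pool only to (8, 3), and all the rest need more.
One completion order for the rest: T4, T9. Step-by-step check:
  pool = (3, 1)
  T4: need (2, 1) fits (3, 1); releases (2, 1), pool now (5, 2)
  T9: need (5, 1) fits (5, 2); releases (3, 1), pool now (8, 3)
None of the blocked processes ever fits:
  T5 still needs (8, 5) but only (8, 3) is free — short on type-A units
  T8 still needs (1, 6) but only (8, 3) is free — short on type-A units
  T3 still needs (1, 4) but only (8, 3) is free — short on type-A units
  T1 still needs (1, 6) but only (8, 3) is free — short on type-A units


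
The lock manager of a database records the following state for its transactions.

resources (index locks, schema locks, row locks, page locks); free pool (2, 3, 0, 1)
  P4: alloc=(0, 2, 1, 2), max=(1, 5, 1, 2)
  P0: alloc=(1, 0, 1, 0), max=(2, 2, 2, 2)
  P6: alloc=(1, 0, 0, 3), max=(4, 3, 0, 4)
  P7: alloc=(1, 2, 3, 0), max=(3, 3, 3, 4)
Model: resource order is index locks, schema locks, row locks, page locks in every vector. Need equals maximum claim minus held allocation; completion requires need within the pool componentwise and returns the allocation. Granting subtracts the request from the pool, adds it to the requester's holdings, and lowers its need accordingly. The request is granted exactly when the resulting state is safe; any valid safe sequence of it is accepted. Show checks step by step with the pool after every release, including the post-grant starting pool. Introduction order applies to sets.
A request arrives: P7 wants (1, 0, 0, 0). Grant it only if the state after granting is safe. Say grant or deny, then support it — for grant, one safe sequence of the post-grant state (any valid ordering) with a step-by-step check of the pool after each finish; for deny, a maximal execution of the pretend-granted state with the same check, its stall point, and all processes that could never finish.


DENY. Granting would leave the state unsafe.
Key observation: after P4, P0 the pool peaks at (2, 5, 2, 3), and each blocked process is short somewhere: P6 on index locks; P7 on page locks.
After a pretend grant, a maximal execution: P4, P0 — then nothing else fits. Step-by-step check:
  pool = (1, 3, 0, 1)
  P4 needs (1, 3, 0, 0) <= (1, 3, 0, 1) -> finishes; pool += (0, 2, 1, 2) = (1, 5, 1, 3)
  P0 needs (1, 2, 1, 2) <= (1, 5, 1, 3) -> finishes; pool += (1, 0, 1, 0) = (2, 5, 2, 3)
  P6 cannot run: need (3, 3, 0, 1) vs free (2, 5, 2, 3) (insufficient index locks)
  P7 cannot run: need (1, 1, 0, 4) vs free (2, 5, 2, 3) (insufficient page locks)
Post-grant, the permanently blocked set is P6 and P7.


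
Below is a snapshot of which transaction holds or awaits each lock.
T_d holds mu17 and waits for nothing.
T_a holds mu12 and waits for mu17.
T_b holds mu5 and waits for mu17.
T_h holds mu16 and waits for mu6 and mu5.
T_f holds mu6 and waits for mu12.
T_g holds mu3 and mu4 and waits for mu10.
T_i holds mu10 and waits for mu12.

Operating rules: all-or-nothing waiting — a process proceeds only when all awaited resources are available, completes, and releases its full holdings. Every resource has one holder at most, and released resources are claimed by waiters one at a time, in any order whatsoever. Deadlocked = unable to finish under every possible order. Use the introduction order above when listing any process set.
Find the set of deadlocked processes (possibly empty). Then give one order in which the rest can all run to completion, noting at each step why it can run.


Nothing here is deadlocked.
Key observation: the waits form no ring: some process can always run, and its releases unblock the others one by one.
A valid finishing order for the others: T_d, T_a, T_b, T_i, T_f, T_g, T_h.
Walking it through:
  T_d waits on nothing -> runs at once and releases mu17
  T_a: everything it awaited (mu17) is free; runs, freeing mu12
  T_b: everything it awaited (mu17) is free; runs, freeing mu5
  T_i: everything it awaited (mu12) is free; runs, freeing mu10
  T_f: everything it awaited (mu12) is free; runs, freeing mu6
  T_g: everything it awaited (mu10) is free; runs, freeing mu3 and mu4
  T_h: everything it awaited (mu6 and mu5) is free; runs, freeing mu16


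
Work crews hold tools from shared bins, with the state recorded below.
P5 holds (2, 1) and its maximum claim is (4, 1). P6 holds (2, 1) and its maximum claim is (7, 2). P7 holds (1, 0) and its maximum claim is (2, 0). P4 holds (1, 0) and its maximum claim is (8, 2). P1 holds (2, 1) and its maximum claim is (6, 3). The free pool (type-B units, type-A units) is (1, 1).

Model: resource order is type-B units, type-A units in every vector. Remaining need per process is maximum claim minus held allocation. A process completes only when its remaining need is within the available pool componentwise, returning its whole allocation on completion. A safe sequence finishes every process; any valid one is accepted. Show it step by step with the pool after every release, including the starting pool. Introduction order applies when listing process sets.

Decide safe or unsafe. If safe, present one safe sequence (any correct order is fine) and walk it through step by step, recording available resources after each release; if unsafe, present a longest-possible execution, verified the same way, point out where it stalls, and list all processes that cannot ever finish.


The state is SAFE; one workable sequence: P7, P5, P1, P6, P4.
Key observation: P7 marks the first exact bind of the order: its need (1, 0) fits the free (1, 1) with zero slack on a requested resource.
Verifying each step:
  pool = (1, 1)
  run P7 (needs (1, 0), free (1, 1)); after release of (1, 0) the pool is (2, 1)
  run P5 (needs (2, 0), free (2, 1)); after release of (2, 1) the pool is (4, 2)
  run P1 (needs (4, 2), free (4, 2)); after release of (2, 1) the pool is (6, 3)
  run P6 (needs (5, 1), free (6, 3)); after release of (2, 1) the pool is (8, 4)
  run P4 (needs (7, 2), free (8, 4)); after release of (1, 0) the pool is (9, 4)


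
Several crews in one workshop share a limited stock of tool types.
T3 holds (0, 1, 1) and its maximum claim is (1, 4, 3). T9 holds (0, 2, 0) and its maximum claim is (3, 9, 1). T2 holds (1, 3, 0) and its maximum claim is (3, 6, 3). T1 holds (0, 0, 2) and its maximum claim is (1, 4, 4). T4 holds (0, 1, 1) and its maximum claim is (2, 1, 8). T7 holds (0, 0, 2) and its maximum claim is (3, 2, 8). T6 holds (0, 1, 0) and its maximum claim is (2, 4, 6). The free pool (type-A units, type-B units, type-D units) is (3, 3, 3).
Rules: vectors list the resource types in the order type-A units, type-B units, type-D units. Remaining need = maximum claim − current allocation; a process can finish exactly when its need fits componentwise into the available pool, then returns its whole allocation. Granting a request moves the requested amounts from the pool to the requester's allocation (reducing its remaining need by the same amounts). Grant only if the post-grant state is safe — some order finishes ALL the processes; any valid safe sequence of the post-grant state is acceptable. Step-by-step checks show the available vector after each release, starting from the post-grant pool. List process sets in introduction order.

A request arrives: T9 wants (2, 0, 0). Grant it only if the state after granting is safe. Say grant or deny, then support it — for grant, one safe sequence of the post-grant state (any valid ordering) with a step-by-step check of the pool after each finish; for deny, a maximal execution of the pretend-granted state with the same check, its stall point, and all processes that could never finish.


DENY. Granting would leave the state unsafe.
Key observation: after T3, T1 the pool peaks at (1, 4, 6), and each blocked process is short somewhere: T9 on type-B units; T2 on type-A units; T4 on type-A units, type-D units; T7 on type-A units; T6 on type-A units.
On the post-grant state, T3, T1 is a maximal run — nothing extends it. Verifying each step:
  pool = (1, 3, 3)
  T3 needs (1, 3, 2) <= (1, 3, 3) -> finishes; pool += (0, 1, 1) = (1, 4, 4)
  T1 needs (1, 4, 2) <= (1, 4, 4) -> finishes; pool += (0, 0, 2) = (1, 4, 6)
  T9 cannot run: need (1, 7, 1) vs free (1, 4, 6) (insufficient type-B units)
  T2 cannot run: need (2, 3, 3) vs free (1, 4, 6) (insufficient type-A units)
  T4 cannot run: need (2, 0, 7) vs free (1, 4, 6) (insufficient type-A units and type-D units)
  T7 cannot run: need (3, 2, 6) vs free (1, 4, 6) (insufficient type-A units)
  T6 cannot run: need (2, 3, 6) vs free (1, 4, 6) (insufficient type-A units)
Had the request been granted, T9, T2, T4, T7 and T6 could never finish.


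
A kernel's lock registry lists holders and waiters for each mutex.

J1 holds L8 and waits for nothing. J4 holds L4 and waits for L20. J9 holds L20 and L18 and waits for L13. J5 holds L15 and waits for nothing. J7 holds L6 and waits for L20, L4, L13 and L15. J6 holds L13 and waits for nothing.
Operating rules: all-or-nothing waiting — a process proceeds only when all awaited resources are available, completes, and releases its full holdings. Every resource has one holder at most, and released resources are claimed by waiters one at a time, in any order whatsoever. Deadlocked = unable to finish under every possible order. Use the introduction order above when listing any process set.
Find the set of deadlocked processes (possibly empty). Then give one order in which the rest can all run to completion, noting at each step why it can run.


No process is deadlocked.
Key observation: the wait graph is acyclic; completion cascades from the unblocked processes through everyone else.
The rest can finish in the order J6, J1, J9, J5, J4, J7.
Check, step by step:
  run J6 (it waits on nothing); releases L13
  run J1 (it waits on nothing); releases L8
  J9 waits on L13 — all released -> runs and releases L20 and L18
  run J5 (it waits on nothing); releases L15
  J4 waits on L20 — all released -> runs and releases L4
  J7 waits on L20, L4, L13 and L15 — all released -> runs and releases L6


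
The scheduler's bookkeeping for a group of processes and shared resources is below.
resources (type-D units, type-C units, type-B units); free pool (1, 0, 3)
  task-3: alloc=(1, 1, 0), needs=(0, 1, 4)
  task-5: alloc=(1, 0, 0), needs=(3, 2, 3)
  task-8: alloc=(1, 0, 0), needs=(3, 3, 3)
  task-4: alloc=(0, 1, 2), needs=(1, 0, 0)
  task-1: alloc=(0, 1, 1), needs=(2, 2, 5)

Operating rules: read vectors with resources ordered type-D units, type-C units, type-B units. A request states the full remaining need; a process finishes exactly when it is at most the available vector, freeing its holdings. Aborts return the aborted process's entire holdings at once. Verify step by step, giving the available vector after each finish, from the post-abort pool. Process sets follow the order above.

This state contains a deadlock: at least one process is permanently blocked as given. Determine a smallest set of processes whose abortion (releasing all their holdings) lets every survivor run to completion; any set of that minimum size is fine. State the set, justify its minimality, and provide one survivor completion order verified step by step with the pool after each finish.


Minimum abort set: task-5.
Key observation: task-8 had no path to completion before; after the abort of task-5 ((1, 0, 0) returned), step 4 is where it fits.
Minimality: the empty abort set fails — the state is deadlocked as it stands.
Survivors finish in the order: task-4, task-3, task-1, task-8. Verifying each step (pool after the aborts first):
  pool = (2, 0, 3)
  task-4: need (1, 0, 0) fits (2, 0, 3); releases (0, 1, 2), pool now (2, 1, 5)
  task-3: need (0, 1, 4) fits (2, 1, 5); releases (1, 1, 0), pool now (3, 2, 5)
  task-1: need (2, 2, 5) fits (3, 2, 5); releases (0, 1, 1), pool now (3, 3, 6)
  task-8: need (3, 3, 3) fits (3, 3, 6); releases (1, 0, 0), pool now (4, 3, 6)


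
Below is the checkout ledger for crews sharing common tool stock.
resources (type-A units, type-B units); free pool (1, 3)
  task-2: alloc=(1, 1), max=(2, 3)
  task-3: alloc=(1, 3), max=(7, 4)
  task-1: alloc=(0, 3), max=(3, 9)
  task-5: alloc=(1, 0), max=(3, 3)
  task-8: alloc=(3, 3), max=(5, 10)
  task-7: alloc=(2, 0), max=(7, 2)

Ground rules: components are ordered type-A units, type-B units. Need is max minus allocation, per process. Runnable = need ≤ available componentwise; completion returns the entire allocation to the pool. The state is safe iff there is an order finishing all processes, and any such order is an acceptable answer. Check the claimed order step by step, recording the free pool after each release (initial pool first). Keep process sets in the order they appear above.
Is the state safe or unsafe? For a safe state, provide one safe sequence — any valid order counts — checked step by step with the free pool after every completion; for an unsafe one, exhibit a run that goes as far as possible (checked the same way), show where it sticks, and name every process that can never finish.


UNSAFE — no complete ordering exists.
Key observation: after task-2, task-5 the pool peaks at (3, 4), and each blocked process is short somewhere: task-3 on type-A units; task-1 on type-B units; task-8 on type-B units; task-7 on type-A units.
A maximal execution: task-2, task-5 — then nothing else fits. Step-by-step check:
  pool = (1, 3)
  run task-2 (needs (1, 2), free (1, 3)); after release of (1, 1) the pool is (2, 4)
  run task-5 (needs (2, 3), free (2, 4)); after release of (1, 0) the pool is (3, 4)
  blocked: task-3 wants (6, 1), pool (3, 4) — not enough type-A units
  blocked: task-1 wants (3, 6), pool (3, 4) — not enough type-B units
  blocked: task-8 wants (2, 7), pool (3, 4) — not enough type-B units
  blocked: task-7 wants (5, 2), pool (3, 4) — not enough type-A units
Permanently blocked: task-3, task-1, task-8 and task-7.


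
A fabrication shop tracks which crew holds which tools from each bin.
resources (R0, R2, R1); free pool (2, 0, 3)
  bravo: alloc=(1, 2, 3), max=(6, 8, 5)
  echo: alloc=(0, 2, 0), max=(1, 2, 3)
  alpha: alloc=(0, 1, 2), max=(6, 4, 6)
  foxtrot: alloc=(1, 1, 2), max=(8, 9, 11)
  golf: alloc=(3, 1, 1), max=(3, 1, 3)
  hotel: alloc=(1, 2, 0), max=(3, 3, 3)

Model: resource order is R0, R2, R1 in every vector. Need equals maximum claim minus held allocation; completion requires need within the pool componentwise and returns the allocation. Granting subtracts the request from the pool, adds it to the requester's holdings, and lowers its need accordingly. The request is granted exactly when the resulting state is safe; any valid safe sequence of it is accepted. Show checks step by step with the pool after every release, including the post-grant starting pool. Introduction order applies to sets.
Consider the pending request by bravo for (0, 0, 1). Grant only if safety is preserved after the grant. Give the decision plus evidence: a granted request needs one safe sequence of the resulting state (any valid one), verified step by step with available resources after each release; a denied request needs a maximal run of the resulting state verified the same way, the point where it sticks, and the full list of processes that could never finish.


DENY — the pretend-granted state is unsafe.
Key observation: after golf, hotel, echo the pool peaks at (6, 5, 3), and each blocked process is short somewhere: bravo on R2; alpha on R1; foxtrot on R0, R2, R1.
On the post-grant state, golf, hotel, echo is a maximal run — nothing extends it. Verifying each step:
  pool = (2, 0, 2)
  golf: need (0, 0, 2) fits (2, 0, 2); releases (3, 1, 1), pool now (5, 1, 3)
  hotel: need (2, 1, 3) fits (5, 1, 3); releases (1, 2, 0), pool now (6, 3, 3)
  echo: need (1, 0, 3) fits (6, 3, 3); releases (0, 2, 0), pool now (6, 5, 3)
  bravo still needs (5, 6, 1) but only (6, 5, 3) is free — short on R2
  alpha still needs (6, 3, 4) but only (6, 5, 3) is free — short on R1
  foxtrot still needs (7, 8, 9) but only (6, 5, 3) is free — short on R0, R2 and R1
Processes that could never finish after the grant: bravo, alpha and foxtrot.
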